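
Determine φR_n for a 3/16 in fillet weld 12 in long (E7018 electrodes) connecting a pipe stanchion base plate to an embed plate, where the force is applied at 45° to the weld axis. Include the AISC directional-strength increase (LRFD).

E70XX → F_EXX = 70 ksi.
t_e = 0.707 × 0.1875 = 0.1326 in; A_we = 0.1326 × 12 = 1.591 in².
Directional factor: 1.0 + 0.5 sin^1.5(45°) = 1.297.
F_nw = 0.6 × 70 × 1.297 = 54.49 ksi.
φR_n = 0.75 × 54.49 × 1.591 = 65.01 kips.

φR_n ≈ 65 kips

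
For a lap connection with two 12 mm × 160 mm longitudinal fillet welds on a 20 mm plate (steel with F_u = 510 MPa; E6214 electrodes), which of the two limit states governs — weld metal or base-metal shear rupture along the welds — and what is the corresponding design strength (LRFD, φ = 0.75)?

φR_n ≈ 757 kN (weld metal governs)

E62XX → F_EXX = 620 MPa.
t_e = 0.707 × 12 = 8.484 mm; L = 320 mm.
Weld metal: φR_n = 0.75 × 0.6 × 620 × 8.484 × 320 × 10⁻³ = 757.5 kN.
Base metal (shear rupture): φR_n = 0.75 × 0.6 × 510 × 20 × 320 × 10⁻³ = 1469 kN.
Governing: weld metal.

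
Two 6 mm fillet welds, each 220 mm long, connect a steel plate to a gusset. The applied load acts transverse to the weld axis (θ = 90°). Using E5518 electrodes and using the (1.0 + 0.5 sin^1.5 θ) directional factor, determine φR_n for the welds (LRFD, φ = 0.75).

φR_n ≈ 693 kN

E55XX → F_EXX = 550 MPa.
t_e = 0.707 × 6 = 4.242 mm; A_we = 4.242 × 440 = 1866 mm².
Directional factor: 1.0 + 0.5 sin^1.5(90°) = 1.5.
F_nw = 0.6 × 550 × 1.5 = 495 MPa.
φR_n = 0.75 × 495 × 1866 × 10⁻³ = 692.9 kN.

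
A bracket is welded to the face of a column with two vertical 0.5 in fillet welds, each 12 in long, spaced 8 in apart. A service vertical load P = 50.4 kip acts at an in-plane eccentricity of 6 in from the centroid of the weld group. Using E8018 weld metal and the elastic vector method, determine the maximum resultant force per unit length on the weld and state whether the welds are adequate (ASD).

E80XX → F_EXX = 80 ksi.
Total weld length L_w = 24 in. Treat welds as unit-width lines.
Polar moment about centroid: J = 2[d³/12 + d(b/2)²] = 2[12³/12 + 12×4²] = 672 in³.
Direct shear f_v = P/L_w = 50.4 / 24 = 2.1 kip/in (vertical).
Torsion M = P·e = 50.4 × 6 = 302.4 kip·in.
Critical point at (x, y) = (4, 6) from centroid. f_tx = M·y/J = 2.7 kip/in; f_ty = M·x/J = 1.8 kip/in.
Resultant f_max = √[f_tx² + (f_v + f_ty)²] = √[2.7² + (2.1 + 1.8)²] = 4.743 kip/in.
Capacity per unit length: r_n/Ω = (1/2.0) × 0.6 × 80 × (0.707 × 0.5) = 8.484 kip/in.
4.743 ≤ 8.484 → adequate.

f_max ≈ 4.74 kip/in; adequate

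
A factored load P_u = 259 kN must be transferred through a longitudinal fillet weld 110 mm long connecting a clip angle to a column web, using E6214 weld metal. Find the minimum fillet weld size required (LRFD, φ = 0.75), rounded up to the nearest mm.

w = 12 mm

E62XX → F_EXX = 620 MPa.
Total weld length L = 110 mm.
Required throat t_e = P_u / (φ × 0.6 F_EXX × L) = 259 / (0.75 × 0.6 × 620 × 110 × 10⁻³) = 8.439 mm.
Required leg w = t_e / 0.707 = 11.94 mm → use 12 mm.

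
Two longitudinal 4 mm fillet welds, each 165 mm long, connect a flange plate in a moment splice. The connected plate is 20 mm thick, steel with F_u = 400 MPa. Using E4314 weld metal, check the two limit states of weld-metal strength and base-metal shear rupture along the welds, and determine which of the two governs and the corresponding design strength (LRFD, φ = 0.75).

φR_n ≈ 181 kN (weld metal governs)

E43XX → F_EXX = 430 MPa.
t_e = 0.707 × 4 = 2.828 mm; L = 330 mm.
Weld metal: φR_n = 0.75 × 0.6 × 430 × 2.828 × 330 × 10⁻³ = 180.6 kN.
Base metal (shear rupture): φR_n = 0.75 × 0.6 × 400 × 20 × 330 × 10⁻³ = 1188 kN.
Governing: weld metal.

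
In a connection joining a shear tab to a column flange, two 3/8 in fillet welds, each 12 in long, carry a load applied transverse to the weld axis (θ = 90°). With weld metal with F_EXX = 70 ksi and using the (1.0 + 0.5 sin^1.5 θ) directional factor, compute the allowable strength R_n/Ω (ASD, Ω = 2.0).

R_n/Ω ≈ 200 kip

t_e = 0.707 × 0.375 = 0.2651 in; A_we = 0.2651 × 24 = 6.363 in².
Directional factor: 1.0 + 0.5 sin^1.5(90°) = 1.5.
F_nw = 0.6 × 70 × 1.5 = 63 ksi.
R_n/Ω = (63 × 6.363) / 2.0 = 200.4 kip.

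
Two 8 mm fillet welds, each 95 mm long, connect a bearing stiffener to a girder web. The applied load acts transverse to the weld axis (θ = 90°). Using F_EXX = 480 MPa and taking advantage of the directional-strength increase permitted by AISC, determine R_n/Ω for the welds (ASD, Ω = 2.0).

R_n/Ω ≈ 232 kN

t_e = 0.707 × 8 = 5.656 mm; A_we = 5.656 × 190 = 1075 mm².
Directional factor: 1.0 + 0.5 sin^1.5(90°) = 1.5.
F_nw = 0.6 × 480 × 1.5 = 432 MPa.
R_n/Ω = (432 × 1075) / 2.0 × 10⁻³ = 232.1 kN.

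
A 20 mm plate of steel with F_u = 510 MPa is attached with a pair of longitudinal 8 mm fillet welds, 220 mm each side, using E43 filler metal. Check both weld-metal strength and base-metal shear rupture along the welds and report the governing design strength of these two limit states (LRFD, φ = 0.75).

E43XX → F_EXX = 430 MPa.
t_e = 0.707 × 8 = 5.656 mm; L = 440 mm.
Weld metal: φR_n = 0.75 × 0.6 × 430 × 5.656 × 440 × 10⁻³ = 481.6 kN.
Base metal (shear rupture): φR_n = 0.75 × 0.6 × 510 × 20 × 440 × 10⁻³ = 2020 kN.
Governing: weld metal.

φR_n ≈ 482 kN (weld metal governs)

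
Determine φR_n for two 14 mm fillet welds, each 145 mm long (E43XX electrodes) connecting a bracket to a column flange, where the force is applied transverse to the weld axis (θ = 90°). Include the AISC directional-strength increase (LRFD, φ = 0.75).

φR_n ≈ 833 kN

E43XX → F_EXX = 430 MPa.
t_e = 0.707 × 14 = 9.898 mm; A_we = 9.898 × 290 = 2870 mm².
Directional factor: 1.0 + 0.5 sin^1.5(90°) = 1.5.
F_nw = 0.6 × 430 × 1.5 = 387 MPa.
φR_n = 0.75 × 387 × 2870 × 10⁻³ = 833.1 kN.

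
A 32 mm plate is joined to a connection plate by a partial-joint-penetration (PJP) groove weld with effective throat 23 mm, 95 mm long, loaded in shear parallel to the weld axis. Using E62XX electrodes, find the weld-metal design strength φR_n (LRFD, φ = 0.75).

E62XX → F_EXX = 620 MPa.
Effective throat (given) t_e = 23 mm.
A_we = 23 × 95 = 2185 mm².
F_nw = 0.6 F_EXX = 372 MPa.
φR_n = 0.75 × 372 × 2185 × 10⁻³ = 609.6 kN.

φR_n ≈ 610 kN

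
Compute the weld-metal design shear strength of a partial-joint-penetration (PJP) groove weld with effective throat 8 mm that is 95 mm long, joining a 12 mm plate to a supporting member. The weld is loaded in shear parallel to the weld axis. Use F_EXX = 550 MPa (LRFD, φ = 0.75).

φR_n ≈ 188 kN

Effective throat (given) t_e = 8 mm.
A_we = 8 × 95 = 760 mm².
F_nw = 0.6 F_EXX = 330 MPa.
φR_n = 0.75 × 330 × 760 × 10⁻³ = 188.1 kN.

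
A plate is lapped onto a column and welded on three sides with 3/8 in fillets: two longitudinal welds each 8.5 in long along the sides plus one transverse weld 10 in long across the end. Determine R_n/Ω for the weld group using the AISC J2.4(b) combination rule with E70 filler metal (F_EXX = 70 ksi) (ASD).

R_n/Ω ≈ 164 kip

t_e = 0.707 × 0.375 = 0.2651 in.
R_nwl = 0.6 × 70 × 0.2651 × 17 = 189.3 kip (longitudinal, 2 welds).
R_nwt = 0.6 × 70 × 0.2651 × 10 = 111.4 kip (transverse, base value).
(i) R_nwl + R_nwt = 300.7 kip; (ii) 0.85 R_nwl + 1.5 R_nwt = 327.9 kip.
R_n = max = 327.9 kip [governs: (ii)]; R_n/Ω = 164 kip.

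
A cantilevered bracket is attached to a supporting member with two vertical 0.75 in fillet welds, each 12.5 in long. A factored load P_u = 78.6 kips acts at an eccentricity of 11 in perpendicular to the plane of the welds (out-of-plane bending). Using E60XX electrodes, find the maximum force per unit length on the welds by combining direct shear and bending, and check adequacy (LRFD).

E60XX → F_EXX = 60 ksi.
L_w = 2 × 12.5 = 25 in; section modulus (unit throat) S = 2 × L²/6 = 52.08 in².
Direct shear f_v = P/L_w = 78.6/25 = 3.144 kip/in.
Moment M = P × e = 78.6 × 11 = 864.6 kip·in; bending f_b = M/S = 16.6 kip/in.
f_max = √(f_v² + f_b²) = √(3.144² + 16.6²) = 16.9 kip/in.
φr_n = 0.75 × 0.6 × 60 × (0.707 × 0.75) = 14.32 kip/in → NOT adequate.

f_max ≈ 16.9 kip/in; NOT adequate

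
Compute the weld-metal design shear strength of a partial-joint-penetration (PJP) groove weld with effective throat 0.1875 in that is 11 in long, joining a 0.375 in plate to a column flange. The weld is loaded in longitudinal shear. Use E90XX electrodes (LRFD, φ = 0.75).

E90XX → F_EXX = 90 ksi.
Effective throat (given) t_e = 0.1875 in.
A_we = 0.1875 × 11 = 2.062 in².
F_nw = 0.6 F_EXX = 54 ksi.
φR_n = 0.75 × 54 × 2.062 = 83.53 kips.

φR_n ≈ 83.5 kips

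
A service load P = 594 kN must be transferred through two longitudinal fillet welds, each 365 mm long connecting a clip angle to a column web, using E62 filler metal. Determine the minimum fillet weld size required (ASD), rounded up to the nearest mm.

w = 7 mm

E62XX → F_EXX = 620 MPa.
Total weld length L = 730 mm.
Required throat t_e = P × Ω / (0.6 F_EXX × L) = 594 × 2.0 / (0.6 × 620 × 730 × 10⁻³) = 4.375 mm.
Required leg w = t_e / 0.707 = 6.188 mm → use 7 mm.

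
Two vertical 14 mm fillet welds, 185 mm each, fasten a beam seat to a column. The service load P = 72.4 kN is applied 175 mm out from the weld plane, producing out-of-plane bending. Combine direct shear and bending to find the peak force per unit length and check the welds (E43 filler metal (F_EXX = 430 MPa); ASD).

f_max ≈ 1130 N/mm; adequate

L_w = 2 × 185 = 370 mm; section modulus (unit throat) S = 2 × L²/6 = 11410 mm².
Direct shear f_v = P/L_w = 72.4×10³/370 = 195.7 N/mm.
Moment M = P × e = 72.4×10³ × 175 = 12670000 N·mm; bending f_b = M/S = 1111 N/mm.
f_max = √(f_v² + f_b²) = √(195.7² + 1111²) = 1128 N/mm.
r_n/Ω = (1/2.0) × 0.6 × 430 × (0.707 × 14) = 1277 N/mm → adequate.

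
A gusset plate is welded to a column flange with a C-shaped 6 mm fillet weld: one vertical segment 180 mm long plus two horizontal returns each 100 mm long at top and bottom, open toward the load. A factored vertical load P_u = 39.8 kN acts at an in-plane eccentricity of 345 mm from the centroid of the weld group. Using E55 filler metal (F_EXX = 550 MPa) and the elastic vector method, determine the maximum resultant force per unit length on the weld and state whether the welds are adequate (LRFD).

Total weld length L_w = 380 mm. Treat welds as unit-width lines.
Centroid: x̄ = 2×100×50 / 380 = 26.32 mm from the vertical weld.
Polar moment about centroid: J = I_x + I_y = [180³/12 + 2×100×90²] + [180×26.32² + 2(100³/12 + 100×23.68²)] = 2510000 mm³.
Direct shear f_v = P/L_w = 39.8×10³ / 380 = 104.7 N/mm (vertical).
Torsion M = P·e = 39.8×10³ × 345 = 13731000 N·mm.
Critical point at (x, y) = (73.68, 90) from centroid. f_tx = M·y/J = 492.4 N/mm; f_ty = M·x/J = 403.2 N/mm.
Resultant f_max = √[f_tx² + (f_v + f_ty)²] = √[492.4² + (104.7 + 403.2)²] = 707.4 N/mm.
Capacity per unit length: φr_n = 0.75 × 0.6 × 550 × (0.707 × 6) = 1050 N/mm.
707.4 ≤ 1050 → adequate.

f_max ≈ 707 N/mm; adequate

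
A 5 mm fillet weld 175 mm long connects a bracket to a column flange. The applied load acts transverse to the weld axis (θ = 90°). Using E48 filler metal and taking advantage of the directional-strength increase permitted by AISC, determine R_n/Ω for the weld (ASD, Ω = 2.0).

E48XX → F_EXX = 480 MPa.
t_e = 0.707 × 5 = 3.535 mm; A_we = 3.535 × 175 = 618.6 mm².
Directional factor: 1.0 + 0.5 sin^1.5(90°) = 1.5.
F_nw = 0.6 × 480 × 1.5 = 432 MPa.
R_n/Ω = (432 × 618.6) / 2.0 × 10⁻³ = 133.6 kN.

R_n/Ω ≈ 134 kN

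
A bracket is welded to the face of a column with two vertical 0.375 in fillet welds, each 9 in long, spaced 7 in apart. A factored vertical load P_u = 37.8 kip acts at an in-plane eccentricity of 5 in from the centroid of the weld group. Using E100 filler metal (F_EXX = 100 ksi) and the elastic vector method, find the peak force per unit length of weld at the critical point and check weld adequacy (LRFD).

Total weld length L_w = 18 in. Treat welds as unit-width lines.
Polar moment about centroid: J = 2[d³/12 + d(b/2)²] = 2[9³/12 + 9×3.5²] = 342 in³.
Direct shear f_v = P/L_w = 37.8 / 18 = 2.1 kip/in (vertical).
Torsion M = P·e = 37.8 × 5 = 189 kip·in.
Critical point at (x, y) = (3.5, 4.5) from centroid. f_tx = M·y/J = 2.487 kip/in; f_ty = M·x/J = 1.934 kip/in.
Resultant f_max = √[f_tx² + (f_v + f_ty)²] = √[2.487² + (2.1 + 1.934)²] = 4.739 kip/in.
Capacity per unit length: φr_n = 0.75 × 0.6 × 100 × (0.707 × 0.375) = 11.93 kip/in.
4.739 ≤ 11.93 → adequate.

f_max ≈ 4.74 kip/in; adequate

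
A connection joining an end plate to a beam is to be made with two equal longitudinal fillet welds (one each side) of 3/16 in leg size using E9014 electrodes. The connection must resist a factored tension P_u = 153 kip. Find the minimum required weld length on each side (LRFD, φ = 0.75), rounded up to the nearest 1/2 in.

L = 14.5 in on each side

E90XX → F_EXX = 90 ksi.
Throat t_e = 0.707 × 0.1875 = 0.1326 in.
φr_n = 0.75 × 0.6 × 90 × 0.1326 = 5.369 kip/in.
L_req = P_u / φr_n = 153 / 5.369 = 28.5 in total.
Per side: 28.5 / 2 = 14.25 in.
Round up → use L = 14.5 in on each side.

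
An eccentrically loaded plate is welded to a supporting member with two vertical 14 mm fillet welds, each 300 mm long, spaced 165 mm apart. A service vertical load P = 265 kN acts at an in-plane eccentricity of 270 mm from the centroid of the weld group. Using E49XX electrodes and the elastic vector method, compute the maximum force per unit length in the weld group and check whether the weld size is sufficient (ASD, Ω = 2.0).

E49XX → F_EXX = 490 MPa.
Total weld length L_w = 600 mm. Treat welds as unit-width lines.
Polar moment about centroid: J = 2[d³/12 + d(b/2)²] = 2[300³/12 + 300×82.5²] = 8584000 mm³.
Direct shear f_v = P/L_w = 265×10³ / 600 = 441.7 N/mm (vertical).
Torsion M = P·e = 265×10³ × 270 = 71550000 N·mm.
Critical point at (x, y) = (82.5, 150) from centroid. f_tx = M·y/J = 1250 N/mm; f_ty = M·x/J = 687.7 N/mm.
Resultant f_max = √[f_tx² + (f_v + f_ty)²] = √[1250² + (441.7 + 687.7)²] = 1685 N/mm.
Capacity per unit length: r_n/Ω = (1/2.0) × 0.6 × 490 × (0.707 × 14) = 1455 N/mm.
1685 > 1455 → NOT adequate.

f_max ≈ 1680 N/mm; NOT adequate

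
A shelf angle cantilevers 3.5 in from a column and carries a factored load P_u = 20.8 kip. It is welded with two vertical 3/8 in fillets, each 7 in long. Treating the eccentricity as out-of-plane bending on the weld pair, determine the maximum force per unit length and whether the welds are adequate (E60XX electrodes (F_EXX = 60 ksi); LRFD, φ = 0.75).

L_w = 2 × 7 = 14 in; section modulus (unit throat) S = 2 × L²/6 = 16.33 in².
Direct shear f_v = P/L_w = 20.8/14 = 1.486 kip/in.
Moment M = P × e = 20.8 × 3.5 = 72.8 kip·in; bending f_b = M/S = 4.457 kip/in.
f_max = √(f_v² + f_b²) = √(1.486² + 4.457²) = 4.698 kip/in.
φr_n = 0.75 × 0.6 × 60 × (0.707 × 0.375) = 7.158 kip/in → adequate.

f_max ≈ 4.7 kip/in; adequate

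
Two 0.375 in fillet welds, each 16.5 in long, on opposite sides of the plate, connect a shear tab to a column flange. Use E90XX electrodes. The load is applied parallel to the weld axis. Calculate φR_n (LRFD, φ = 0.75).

E90XX → F_EXX = 90 ksi.
Effective throat t_e = 0.707 × 0.375 = 0.2651 in.
Total length L = 33 in; A_we = 0.2651 × 33 = 8.749 in².
F_nw = 0.6 F_EXX = 0.6 × 90 = 54 ksi.
φR_n = 0.75 × 54 × 8.749 = 354.3 kip.

φR_n ≈ 354 kip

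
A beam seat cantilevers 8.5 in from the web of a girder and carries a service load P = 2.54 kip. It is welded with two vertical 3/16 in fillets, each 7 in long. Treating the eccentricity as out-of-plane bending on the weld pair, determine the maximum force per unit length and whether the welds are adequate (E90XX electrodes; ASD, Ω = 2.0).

E90XX → F_EXX = 90 ksi.
L_w = 2 × 7 = 14 in; section modulus (unit throat) S = 2 × L²/6 = 16.33 in².
Direct shear f_v = P/L_w = 2.54/14 = 0.1814 kip/in.
Moment M = P × e = 2.54 × 8.5 = 21.59 kip·in; bending f_b = M/S = 1.322 kip/in.
f_max = √(f_v² + f_b²) = √(0.1814² + 1.322²) = 1.334 kip/in.
r_n/Ω = (1/2.0) × 0.6 × 90 × (0.707 × 0.1875) = 3.579 kip/in → adequate.

f_max ≈ 1.33 kip/in; adequate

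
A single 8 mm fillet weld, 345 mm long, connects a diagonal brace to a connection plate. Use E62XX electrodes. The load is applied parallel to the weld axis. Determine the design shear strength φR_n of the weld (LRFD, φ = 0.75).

E62XX → F_EXX = 620 MPa.
Effective throat t_e = 0.707 × 8 = 5.656 mm.
Total length L = 345 mm; A_we = 5.656 × 345 = 1951 mm².
F_nw = 0.6 F_EXX = 0.6 × 620 = 372 MPa.
φR_n = 0.75 × 372 × 1951 × 10⁻³ = 544.4 kN.

φR_n ≈ 544 kN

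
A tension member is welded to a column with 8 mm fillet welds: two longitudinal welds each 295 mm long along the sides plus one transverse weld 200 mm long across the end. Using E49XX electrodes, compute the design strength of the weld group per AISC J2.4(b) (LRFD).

E49XX → F_EXX = 490 MPa.
t_e = 0.707 × 8 = 5.656 mm.
R_nwl = 0.6 × 490 × 5.656 × 590 × 10⁻³ = 981.1 kN (longitudinal, 2 welds).
R_nwt = 0.6 × 490 × 5.656 × 200 × 10⁻³ = 332.6 kN (transverse, base value).
(i) R_nwl + R_nwt = 1314 kN; (ii) 0.85 R_nwl + 1.5 R_nwt = 1333 kN.
R_n = max = 1333 kN [governs: (ii)]; φR_n = 999.6 kN.

φR_n ≈ 1000 kN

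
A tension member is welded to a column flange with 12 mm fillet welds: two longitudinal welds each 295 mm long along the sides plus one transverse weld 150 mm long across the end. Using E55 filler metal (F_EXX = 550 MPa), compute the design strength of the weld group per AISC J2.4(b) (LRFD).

t_e = 0.707 × 12 = 8.484 mm.
R_nwl = 0.6 × 550 × 8.484 × 590 × 10⁻³ = 1652 kN (longitudinal, 2 welds).
R_nwt = 0.6 × 550 × 8.484 × 150 × 10⁻³ = 420 kN (transverse, base value).
(i) R_nwl + R_nwt = 2072 kN; (ii) 0.85 R_nwl + 1.5 R_nwt = 2034 kN.
R_n = max = 2072 kN [governs: (i)]; φR_n = 1554 kN.

φR_n ≈ 1550 kN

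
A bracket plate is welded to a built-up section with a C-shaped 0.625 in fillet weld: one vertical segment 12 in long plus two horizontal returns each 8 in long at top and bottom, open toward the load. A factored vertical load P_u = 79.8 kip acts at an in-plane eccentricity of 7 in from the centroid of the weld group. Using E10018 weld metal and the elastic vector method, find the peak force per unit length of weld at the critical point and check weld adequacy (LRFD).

f_max ≈ 7.32 kip/in; adequate

E100XX → F_EXX = 100 ksi.
Total weld length L_w = 28 in. Treat welds as unit-width lines.
Centroid: x̄ = 2×8×4 / 28 = 2.286 in from the vertical weld.
Polar moment about centroid: J = I_x + I_y = [12³/12 + 2×8×6²] + [12×2.286² + 2(8³/12 + 8×1.714²)] = 915 in³.
Direct shear f_v = P/L_w = 79.8 / 28 = 2.85 kip/in (vertical).
Torsion M = P·e = 79.8 × 7 = 558.6 kip·in.
Critical point at (x, y) = (5.714, 6) from centroid. f_tx = M·y/J = 3.663 kip/in; f_ty = M·x/J = 3.488 kip/in.
Resultant f_max = √[f_tx² + (f_v + f_ty)²] = √[3.663² + (2.85 + 3.488)²] = 7.321 kip/in.
Capacity per unit length: φr_n = 0.75 × 0.6 × 100 × (0.707 × 0.625) = 19.88 kip/in.
7.321 ≤ 19.88 → adequate.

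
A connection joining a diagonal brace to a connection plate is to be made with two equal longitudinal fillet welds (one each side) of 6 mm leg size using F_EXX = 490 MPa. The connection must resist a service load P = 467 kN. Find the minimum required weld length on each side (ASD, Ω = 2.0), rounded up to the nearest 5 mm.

Throat t_e = 0.707 × 6 = 4.242 mm.
r_n/Ω = (0.6 × 490 × 4.242) / 2.0 = 623.6 N/mm = 0.6236 kN/mm.
L_req = P / (r_n/Ω) = 467 / 0.6236 = 748.9 mm total.
Per side: 748.9 / 2 = 374.5 mm.
Round up → use L = 375 mm on each side.

L = 375 mm on each side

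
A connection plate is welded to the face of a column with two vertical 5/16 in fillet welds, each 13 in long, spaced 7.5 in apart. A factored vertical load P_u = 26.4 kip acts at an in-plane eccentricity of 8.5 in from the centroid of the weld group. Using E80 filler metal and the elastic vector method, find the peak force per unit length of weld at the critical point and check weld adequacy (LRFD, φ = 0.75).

E80XX → F_EXX = 80 ksi.
Total weld length L_w = 26 in. Treat welds as unit-width lines.
Polar moment about centroid: J = 2[d³/12 + d(b/2)²] = 2[13³/12 + 13×3.75²] = 731.8 in³.
Direct shear f_v = P/L_w = 26.4 / 26 = 1.015 kip/in (vertical).
Torsion M = P·e = 26.4 × 8.5 = 224.4 kip·in.
Critical point at (x, y) = (3.75, 6.5) from centroid. f_tx = M·y/J = 1.993 kip/in; f_ty = M·x/J = 1.15 kip/in.
Resultant f_max = √[f_tx² + (f_v + f_ty)²] = √[1.993² + (1.015 + 1.15)²] = 2.943 kip/in.
Capacity per unit length: φr_n = 0.75 × 0.6 × 80 × (0.707 × 0.3125) = 7.954 kip/in.
2.943 ≤ 7.954 → adequate.

f_max ≈ 2.94 kip/in; adequate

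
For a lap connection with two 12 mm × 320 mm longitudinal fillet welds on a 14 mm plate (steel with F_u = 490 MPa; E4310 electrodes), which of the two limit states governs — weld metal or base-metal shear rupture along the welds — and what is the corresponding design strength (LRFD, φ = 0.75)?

E43XX → F_EXX = 430 MPa.
t_e = 0.707 × 12 = 8.484 mm; L = 640 mm.
Weld metal: φR_n = 0.75 × 0.6 × 430 × 8.484 × 640 × 10⁻³ = 1051 kN.
Base metal (shear rupture): φR_n = 0.75 × 0.6 × 490 × 14 × 640 × 10⁻³ = 1976 kN.
Governing: weld metal.

φR_n ≈ 1050 kN (weld metal governs)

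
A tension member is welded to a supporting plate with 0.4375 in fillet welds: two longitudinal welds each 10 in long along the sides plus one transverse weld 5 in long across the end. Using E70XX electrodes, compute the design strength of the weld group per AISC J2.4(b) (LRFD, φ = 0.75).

φR_n ≈ 244 kip

E70XX → F_EXX = 70 ksi.
t_e = 0.707 × 0.4375 = 0.3093 in.
R_nwl = 0.6 × 70 × 0.3093 × 20 = 259.8 kip (longitudinal, 2 welds).
R_nwt = 0.6 × 70 × 0.3093 × 5 = 64.96 kip (transverse, base value).
(i) R_nwl + R_nwt = 324.8 kip; (ii) 0.85 R_nwl + 1.5 R_nwt = 318.3 kip.
R_n = max = 324.8 kip [governs: (i)]; φR_n = 243.6 kip.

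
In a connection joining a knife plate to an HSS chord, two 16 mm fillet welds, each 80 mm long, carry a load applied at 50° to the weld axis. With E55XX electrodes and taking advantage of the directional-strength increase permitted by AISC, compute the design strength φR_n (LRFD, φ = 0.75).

φR_n ≈ 598 kN

E55XX → F_EXX = 550 MPa.
t_e = 0.707 × 16 = 11.31 mm; A_we = 11.31 × 160 = 1810 mm².
Directional factor: 1.0 + 0.5 sin^1.5(50°) = 1.335.
F_nw = 0.6 × 550 × 1.335 = 440.6 MPa.
φR_n = 0.75 × 440.6 × 1810 × 10⁻³ = 598.1 kN.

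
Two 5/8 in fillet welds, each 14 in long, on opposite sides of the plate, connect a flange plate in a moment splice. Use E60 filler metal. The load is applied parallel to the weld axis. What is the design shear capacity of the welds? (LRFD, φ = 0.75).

φR_n ≈ 334 kips

E60XX → F_EXX = 60 ksi.
Effective throat t_e = 0.707 × 0.625 = 0.4419 in.
Total length L = 28 in; A_we = 0.4419 × 28 = 12.37 in².
F_nw = 0.6 F_EXX = 0.6 × 60 = 36 ksi.
φR_n = 0.75 × 36 × 12.37 = 334.1 kips.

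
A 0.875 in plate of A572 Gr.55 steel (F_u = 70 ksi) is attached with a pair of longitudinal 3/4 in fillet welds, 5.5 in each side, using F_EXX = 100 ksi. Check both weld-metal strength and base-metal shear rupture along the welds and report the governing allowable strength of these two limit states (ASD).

t_e = 0.707 × 0.75 = 0.5302 in; L = 11 in.
Weld metal: R_n/Ω = (1/2.0) × 0.6 × 100 × 0.5302 × 11 = 175 kips.
Base metal (shear rupture): R_n/Ω = (1/2.0) × 0.6 × 70 × 0.875 × 11 = 202.1 kips.
Governing: weld metal.

R_n/Ω ≈ 175 kips (weld metal governs)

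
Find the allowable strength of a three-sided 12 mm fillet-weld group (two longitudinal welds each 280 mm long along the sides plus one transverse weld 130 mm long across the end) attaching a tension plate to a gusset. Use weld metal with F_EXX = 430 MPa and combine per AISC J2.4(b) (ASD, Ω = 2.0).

t_e = 0.707 × 12 = 8.484 mm.
R_nwl = 0.6 × 430 × 8.484 × 560 × 10⁻³ = 1226 kN (longitudinal, 2 welds).
R_nwt = 0.6 × 430 × 8.484 × 130 × 10⁻³ = 284.6 kN (transverse, base value).
(i) R_nwl + R_nwt = 1510 kN; (ii) 0.85 R_nwl + 1.5 R_nwt = 1469 kN.
R_n = max = 1510 kN [governs: (i)]; R_n/Ω = 755.2 kN.

R_n/Ω ≈ 755 kN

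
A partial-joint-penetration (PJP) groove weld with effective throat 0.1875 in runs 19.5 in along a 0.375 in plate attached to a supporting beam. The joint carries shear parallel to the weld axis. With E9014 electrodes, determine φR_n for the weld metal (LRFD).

φR_n ≈ 148 kips

E90XX → F_EXX = 90 ksi.
Effective throat (given) t_e = 0.1875 in.
A_we = 0.1875 × 19.5 = 3.656 in².
F_nw = 0.6 F_EXX = 54 ksi.
φR_n = 0.75 × 54 × 3.656 = 148.1 kips.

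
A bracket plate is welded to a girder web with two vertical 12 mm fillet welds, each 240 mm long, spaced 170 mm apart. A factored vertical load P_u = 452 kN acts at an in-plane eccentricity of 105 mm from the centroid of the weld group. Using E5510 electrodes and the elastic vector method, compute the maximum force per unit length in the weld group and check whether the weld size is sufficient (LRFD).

f_max ≈ 1910 N/mm; adequate

E55XX → F_EXX = 550 MPa.
Total weld length L_w = 480 mm. Treat welds as unit-width lines.
Polar moment about centroid: J = 2[d³/12 + d(b/2)²] = 2[240³/12 + 240×85²] = 5772000 mm³.
Direct shear f_v = P/L_w = 452×10³ / 480 = 941.7 N/mm (vertical).
Torsion M = P·e = 452×10³ × 105 = 47460000 N·mm.
Critical point at (x, y) = (85, 120) from centroid. f_tx = M·y/J = 986.7 N/mm; f_ty = M·x/J = 698.9 N/mm.
Resultant f_max = √[f_tx² + (f_v + f_ty)²] = √[986.7² + (941.7 + 698.9)²] = 1914 N/mm.
Capacity per unit length: φr_n = 0.75 × 0.6 × 550 × (0.707 × 12) = 2100 N/mm.
1914 ≤ 2100 → adequate.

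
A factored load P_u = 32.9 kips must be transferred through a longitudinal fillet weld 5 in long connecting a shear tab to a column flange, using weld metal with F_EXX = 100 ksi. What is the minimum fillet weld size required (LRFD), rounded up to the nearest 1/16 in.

Total weld length L = 5 in.
Required throat t_e = P_u / (φ × 0.6 F_EXX × L) = 32.9 / (0.75 × 0.6 × 100 × 5) = 0.1462 in.
Required leg w = t_e / 0.707 = 0.2068 in → use 1/4 in.

w = 1/4 in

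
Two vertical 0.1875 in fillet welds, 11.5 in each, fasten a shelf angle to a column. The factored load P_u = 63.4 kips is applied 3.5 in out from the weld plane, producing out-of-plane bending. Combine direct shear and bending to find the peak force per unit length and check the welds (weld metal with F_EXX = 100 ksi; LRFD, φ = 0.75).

f_max ≈ 5.74 kip/in; adequate

L_w = 2 × 11.5 = 23 in; section modulus (unit throat) S = 2 × L²/6 = 44.08 in².
Direct shear f_v = P/L_w = 63.4/23 = 2.757 kip/in.
Moment M = P × e = 63.4 × 3.5 = 221.9 kip·in; bending f_b = M/S = 5.034 kip/in.
f_max = √(f_v² + f_b²) = √(2.757² + 5.034²) = 5.739 kip/in.
φr_n = 0.75 × 0.6 × 100 × (0.707 × 0.1875) = 5.965 kip/in → adequate.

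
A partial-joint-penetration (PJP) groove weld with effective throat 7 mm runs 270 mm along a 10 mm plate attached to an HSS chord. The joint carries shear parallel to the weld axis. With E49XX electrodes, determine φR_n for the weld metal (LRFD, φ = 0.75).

φR_n ≈ 417 kN

E49XX → F_EXX = 490 MPa.
Effective throat (given) t_e = 7 mm.
A_we = 7 × 270 = 1890 mm².
F_nw = 0.6 F_EXX = 294 MPa.
φR_n = 0.75 × 294 × 1890 × 10⁻³ = 416.7 kN.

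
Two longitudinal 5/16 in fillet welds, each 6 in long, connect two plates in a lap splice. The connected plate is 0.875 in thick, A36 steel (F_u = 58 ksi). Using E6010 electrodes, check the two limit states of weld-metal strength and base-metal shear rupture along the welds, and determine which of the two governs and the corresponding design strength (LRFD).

φR_n ≈ 71.6 kip (weld metal governs)

E60XX → F_EXX = 60 ksi.
t_e = 0.707 × 0.3125 = 0.2209 in; L = 12 in.
Weld metal: φR_n = 0.75 × 0.6 × 60 × 0.2209 × 12 = 71.58 kip.
Base metal (shear rupture): φR_n = 0.75 × 0.6 × 58 × 0.875 × 12 = 274 kip.
Governing: weld metal.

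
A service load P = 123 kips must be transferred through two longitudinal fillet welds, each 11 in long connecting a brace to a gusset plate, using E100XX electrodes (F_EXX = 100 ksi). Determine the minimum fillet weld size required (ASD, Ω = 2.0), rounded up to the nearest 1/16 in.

w = 5/16 in

Total weld length L = 22 in.
Required throat t_e = P × Ω / (0.6 F_EXX × L) = 123 × 2.0 / (0.6 × 100 × 22) = 0.1864 in.
Required leg w = t_e / 0.707 = 0.2636 in → use 5/16 in.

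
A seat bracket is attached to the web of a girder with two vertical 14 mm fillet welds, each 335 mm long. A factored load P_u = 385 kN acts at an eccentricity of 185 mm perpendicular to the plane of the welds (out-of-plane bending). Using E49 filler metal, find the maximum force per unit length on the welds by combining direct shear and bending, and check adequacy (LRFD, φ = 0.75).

E49XX → F_EXX = 490 MPa.
L_w = 2 × 335 = 670 mm; section modulus (unit throat) S = 2 × L²/6 = 37410 mm².
Direct shear f_v = P/L_w = 385×10³/670 = 574.6 N/mm.
Moment M = P × e = 385×10³ × 185 = 71225000 N·mm; bending f_b = M/S = 1904 N/mm.
f_max = √(f_v² + f_b²) = √(574.6² + 1904²) = 1989 N/mm.
φr_n = 0.75 × 0.6 × 490 × (0.707 × 14) = 2183 N/mm → adequate.

f_max ≈ 1990 N/mm; adequate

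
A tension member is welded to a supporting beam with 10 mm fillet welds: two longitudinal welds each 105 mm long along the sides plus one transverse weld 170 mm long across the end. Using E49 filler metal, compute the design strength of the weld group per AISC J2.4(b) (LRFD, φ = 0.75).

φR_n ≈ 676 kN

E49XX → F_EXX = 490 MPa.
t_e = 0.707 × 10 = 7.07 mm.
R_nwl = 0.6 × 490 × 7.07 × 210 × 10⁻³ = 436.5 kN (longitudinal, 2 welds).
R_nwt = 0.6 × 490 × 7.07 × 170 × 10⁻³ = 353.4 kN (transverse, base value).
(i) R_nwl + R_nwt = 789.9 kN; (ii) 0.85 R_nwl + 1.5 R_nwt = 901.1 kN.
R_n = max = 901.1 kN [governs: (ii)]; φR_n = 675.8 kN.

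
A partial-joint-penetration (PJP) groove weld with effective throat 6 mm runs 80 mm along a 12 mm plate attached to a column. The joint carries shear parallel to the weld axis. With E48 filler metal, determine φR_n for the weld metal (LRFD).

E48XX → F_EXX = 480 MPa.
Effective throat (given) t_e = 6 mm.
A_we = 6 × 80 = 480 mm².
F_nw = 0.6 F_EXX = 288 MPa.
φR_n = 0.75 × 288 × 480 × 10⁻³ = 103.7 kN.

φR_n ≈ 104 kN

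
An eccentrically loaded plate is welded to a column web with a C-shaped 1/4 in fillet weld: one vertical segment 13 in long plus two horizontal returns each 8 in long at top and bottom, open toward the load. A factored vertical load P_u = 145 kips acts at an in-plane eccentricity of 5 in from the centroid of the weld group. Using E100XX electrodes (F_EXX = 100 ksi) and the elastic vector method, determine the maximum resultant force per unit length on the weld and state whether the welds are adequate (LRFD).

f_max ≈ 10 kip/in; NOT adequate

Total weld length L_w = 29 in. Treat welds as unit-width lines.
Centroid: x̄ = 2×8×4 / 29 = 2.207 in from the vertical weld.
Polar moment about centroid: J = I_x + I_y = [13³/12 + 2×8×6.5²] + [13×2.207² + 2(8³/12 + 8×1.793²)] = 1059 in³.
Direct shear f_v = P/L_w = 145 / 29 = 5 kip/in (vertical).
Torsion M = P·e = 145 × 5 = 725 kip·in.
Critical point at (x, y) = (5.793, 6.5) from centroid. f_tx = M·y/J = 4.449 kip/in; f_ty = M·x/J = 3.965 kip/in.
Resultant f_max = √[f_tx² + (f_v + f_ty)²] = √[4.449² + (5 + 3.965)²] = 10.01 kip/in.
Capacity per unit length: φr_n = 0.75 × 0.6 × 100 × (0.707 × 0.25) = 7.954 kip/in.
10.01 > 7.954 → NOT adequate.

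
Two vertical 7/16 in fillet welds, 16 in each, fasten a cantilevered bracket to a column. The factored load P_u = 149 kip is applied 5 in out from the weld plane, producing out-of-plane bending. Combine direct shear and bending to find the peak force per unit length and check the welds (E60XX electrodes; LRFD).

E60XX → F_EXX = 60 ksi.
L_w = 2 × 16 = 32 in; section modulus (unit throat) S = 2 × L²/6 = 85.33 in².
Direct shear f_v = P/L_w = 149/32 = 4.656 kip/in.
Moment M = P × e = 149 × 5 = 745 kip·in; bending f_b = M/S = 8.73 kip/in.
f_max = √(f_v² + f_b²) = √(4.656² + 8.73²) = 9.895 kip/in.
φr_n = 0.75 × 0.6 × 60 × (0.707 × 0.4375) = 8.351 kip/in → NOT adequate.

f_max ≈ 9.89 kip/in; NOT adequate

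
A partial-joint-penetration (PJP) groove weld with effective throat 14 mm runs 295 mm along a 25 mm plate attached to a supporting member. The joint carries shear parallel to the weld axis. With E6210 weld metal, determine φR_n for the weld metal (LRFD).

E62XX → F_EXX = 620 MPa.
Effective throat (given) t_e = 14 mm.
A_we = 14 × 295 = 4130 mm².
F_nw = 0.6 F_EXX = 372 MPa.
φR_n = 0.75 × 372 × 4130 × 10⁻³ = 1152 kN.

φR_n ≈ 1150 kN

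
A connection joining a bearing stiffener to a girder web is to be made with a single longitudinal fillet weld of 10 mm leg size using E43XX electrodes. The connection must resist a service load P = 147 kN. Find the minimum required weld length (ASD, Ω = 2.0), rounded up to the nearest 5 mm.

E43XX → F_EXX = 430 MPa.
Throat t_e = 0.707 × 10 = 7.07 mm.
r_n/Ω = (0.6 × 430 × 7.07) / 2.0 = 912 N/mm = 0.912 kN/mm.
L_req = P / (r_n/Ω) = 147 / 0.912 = 161.2 mm total.
Round up → use L = 165 mm.

L = 165 mm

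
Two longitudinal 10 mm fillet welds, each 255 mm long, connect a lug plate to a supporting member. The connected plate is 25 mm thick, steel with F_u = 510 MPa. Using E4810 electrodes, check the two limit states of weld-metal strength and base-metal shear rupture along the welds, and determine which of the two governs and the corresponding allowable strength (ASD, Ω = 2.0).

R_n/Ω ≈ 519 kN (weld metal governs)

E48XX → F_EXX = 480 MPa.
t_e = 0.707 × 10 = 7.07 mm; L = 510 mm.
Weld metal: R_n/Ω = (1/2.0) × 0.6 × 480 × 7.07 × 510 × 10⁻³ = 519.2 kN.
Base metal (shear rupture): R_n/Ω = (1/2.0) × 0.6 × 510 × 25 × 510 × 10⁻³ = 1951 kN.
Governing: weld metal.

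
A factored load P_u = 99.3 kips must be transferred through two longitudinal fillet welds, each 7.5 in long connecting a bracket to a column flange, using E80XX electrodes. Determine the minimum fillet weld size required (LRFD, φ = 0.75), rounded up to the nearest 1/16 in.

E80XX → F_EXX = 80 ksi.
Total weld length L = 15 in.
Required throat t_e = P_u / (φ × 0.6 F_EXX × L) = 99.3 / (0.75 × 0.6 × 80 × 15) = 0.1839 in.
Required leg w = t_e / 0.707 = 0.2601 in → use 5/16 in.

w = 5/16 in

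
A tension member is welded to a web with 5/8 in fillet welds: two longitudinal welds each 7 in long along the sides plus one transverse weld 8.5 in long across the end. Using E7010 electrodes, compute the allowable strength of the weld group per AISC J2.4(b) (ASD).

R_n/Ω ≈ 229 kip

E70XX → F_EXX = 70 ksi.
t_e = 0.707 × 0.625 = 0.4419 in.
R_nwl = 0.6 × 70 × 0.4419 × 14 = 259.8 kip (longitudinal, 2 welds).
R_nwt = 0.6 × 70 × 0.4419 × 8.5 = 157.7 kip (transverse, base value).
(i) R_nwl + R_nwt = 417.6 kip; (ii) 0.85 R_nwl + 1.5 R_nwt = 457.5 kip.
R_n = max = 457.5 kip [governs: (ii)]; R_n/Ω = 228.7 kip.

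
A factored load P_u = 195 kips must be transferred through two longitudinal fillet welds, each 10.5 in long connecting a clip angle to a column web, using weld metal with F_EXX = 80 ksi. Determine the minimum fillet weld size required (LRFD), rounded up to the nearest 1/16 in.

w = 3/8 in

Total weld length L = 21 in.
Required throat t_e = P_u / (φ × 0.6 F_EXX × L) = 195 / (0.75 × 0.6 × 80 × 21) = 0.2579 in.
Required leg w = t_e / 0.707 = 0.3648 in → use 3/8 in.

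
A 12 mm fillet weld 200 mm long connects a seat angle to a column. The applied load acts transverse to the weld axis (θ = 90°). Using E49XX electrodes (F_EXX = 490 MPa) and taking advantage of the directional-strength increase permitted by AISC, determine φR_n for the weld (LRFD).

t_e = 0.707 × 12 = 8.484 mm; A_we = 8.484 × 200 = 1697 mm².
Directional factor: 1.0 + 0.5 sin^1.5(90°) = 1.5.
F_nw = 0.6 × 490 × 1.5 = 441 MPa.
φR_n = 0.75 × 441 × 1697 × 10⁻³ = 561.2 kN.

φR_n ≈ 561 kN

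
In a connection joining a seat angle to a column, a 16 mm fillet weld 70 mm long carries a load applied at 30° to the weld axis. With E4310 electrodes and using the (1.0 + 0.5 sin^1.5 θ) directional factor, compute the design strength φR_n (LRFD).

E43XX → F_EXX = 430 MPa.
t_e = 0.707 × 16 = 11.31 mm; A_we = 11.31 × 70 = 791.8 mm².
Directional factor: 1.0 + 0.5 sin^1.5(30°) = 1.177.
F_nw = 0.6 × 430 × 1.177 = 303.6 MPa.
φR_n = 0.75 × 303.6 × 791.8 × 10⁻³ = 180.3 kN.

φR_n ≈ 180 kN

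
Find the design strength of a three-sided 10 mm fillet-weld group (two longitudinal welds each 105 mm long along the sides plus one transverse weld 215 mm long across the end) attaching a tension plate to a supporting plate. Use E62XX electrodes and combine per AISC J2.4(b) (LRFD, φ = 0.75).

E62XX → F_EXX = 620 MPa.
t_e = 0.707 × 10 = 7.07 mm.
R_nwl = 0.6 × 620 × 7.07 × 210 × 10⁻³ = 552.3 kN (longitudinal, 2 welds).
R_nwt = 0.6 × 620 × 7.07 × 215 × 10⁻³ = 565.5 kN (transverse, base value).
(i) R_nwl + R_nwt = 1118 kN; (ii) 0.85 R_nwl + 1.5 R_nwt = 1318 kN.
R_n = max = 1318 kN [governs: (ii)]; φR_n = 988.2 kN.

φR_n ≈ 988 kN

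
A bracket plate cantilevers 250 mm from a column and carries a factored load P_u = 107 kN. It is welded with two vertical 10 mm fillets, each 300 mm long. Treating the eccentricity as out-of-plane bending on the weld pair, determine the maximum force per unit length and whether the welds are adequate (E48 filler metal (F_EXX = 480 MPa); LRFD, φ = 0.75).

L_w = 2 × 300 = 600 mm; section modulus (unit throat) S = 2 × L²/6 = 30000 mm².
Direct shear f_v = P/L_w = 107×10³/600 = 178.3 N/mm.
Moment M = P × e = 107×10³ × 250 = 26750000 N·mm; bending f_b = M/S = 891.7 N/mm.
f_max = √(f_v² + f_b²) = √(178.3² + 891.7²) = 909.3 N/mm.
φr_n = 0.75 × 0.6 × 480 × (0.707 × 10) = 1527 N/mm → adequate.

f_max ≈ 909 N/mm; adequate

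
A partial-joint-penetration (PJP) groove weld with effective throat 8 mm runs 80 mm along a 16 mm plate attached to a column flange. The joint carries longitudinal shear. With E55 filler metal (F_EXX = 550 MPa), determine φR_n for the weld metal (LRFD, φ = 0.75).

φR_n ≈ 158 kN

Effective throat (given) t_e = 8 mm.
A_we = 8 × 80 = 640 mm².
F_nw = 0.6 F_EXX = 330 MPa.
φR_n = 0.75 × 330 × 640 × 10⁻³ = 158.4 kN.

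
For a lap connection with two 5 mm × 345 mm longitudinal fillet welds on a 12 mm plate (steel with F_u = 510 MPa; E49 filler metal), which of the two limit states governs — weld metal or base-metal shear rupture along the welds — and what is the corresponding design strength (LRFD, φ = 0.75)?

E49XX → F_EXX = 490 MPa.
t_e = 0.707 × 5 = 3.535 mm; L = 690 mm.
Weld metal: φR_n = 0.75 × 0.6 × 490 × 3.535 × 690 × 10⁻³ = 537.8 kN.
Base metal (shear rupture): φR_n = 0.75 × 0.6 × 510 × 12 × 690 × 10⁻³ = 1900 kN.
Governing: weld metal.

φR_n ≈ 538 kN (weld metal governs)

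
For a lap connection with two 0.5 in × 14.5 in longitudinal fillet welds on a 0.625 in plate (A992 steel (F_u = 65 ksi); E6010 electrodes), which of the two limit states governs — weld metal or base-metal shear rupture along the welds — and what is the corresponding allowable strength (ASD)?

E60XX → F_EXX = 60 ksi.
t_e = 0.707 × 0.5 = 0.3535 in; L = 29 in.
Weld metal: R_n/Ω = (1/2.0) × 0.6 × 60 × 0.3535 × 29 = 184.5 kips.
Base metal (shear rupture): R_n/Ω = (1/2.0) × 0.6 × 65 × 0.625 × 29 = 353.4 kips.
Governing: weld metal.

R_n/Ω ≈ 185 kips (weld metal governs)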